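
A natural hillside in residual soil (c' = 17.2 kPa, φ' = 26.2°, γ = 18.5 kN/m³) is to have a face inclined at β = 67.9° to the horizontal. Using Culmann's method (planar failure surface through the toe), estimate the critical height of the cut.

H_c = 12.20 m

Culmann's analysis gives the critical failure plane at α_cr = (β + φ')/2 = (67.9 + 26.2)/2 = 47.1°, and the critical height
H_c = (4c'/γ) · sinβ cosφ' / [1 − cos(β − φ')]
    = (4·17.2/18.5) · sin67.9°·cos26.2° / [1 − cos(41.7°)]
    = 3.719 · 0.9265·0.8973 / [1 − 0.7466]
    = 3.719 · 0.8313 / 0.2534
    = 12.20 m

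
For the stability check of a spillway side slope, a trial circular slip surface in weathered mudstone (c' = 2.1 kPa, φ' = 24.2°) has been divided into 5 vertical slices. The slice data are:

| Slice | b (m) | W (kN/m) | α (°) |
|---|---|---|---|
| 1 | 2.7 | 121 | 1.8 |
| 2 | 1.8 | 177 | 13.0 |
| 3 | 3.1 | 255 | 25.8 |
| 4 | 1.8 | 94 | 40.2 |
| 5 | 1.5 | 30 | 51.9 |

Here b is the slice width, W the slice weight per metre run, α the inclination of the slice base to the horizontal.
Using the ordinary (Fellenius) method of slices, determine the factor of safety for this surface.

FS = 1.27

Ordinary method of slices: FS = Σ[c'·Δl_i + (W_i cosα_i)·tanφ'] / Σ W_i sinα_i, with Δl_i = b_i / cosα_i.
Slice 1: Δl = 2.7/cos1.8° = 2.701 m; N'_1 = 121·cos1.8° = 120.9; c'Δl = 5.67; W sinα = 3.8
Slice 2: Δl = 1.8/cos13.0° = 1.847 m; N'_2 = 177·cos13.0° = 172.5; c'Δl = 3.88; W sinα = 39.8
Slice 3: Δl = 3.1/cos25.8° = 3.443 m; N'_3 = 255·cos25.8° = 229.6; c'Δl = 7.23; W sinα = 111.0
Slice 4: Δl = 1.8/cos40.2° = 2.357 m; N'_4 = 94·cos40.2° = 71.8; c'Δl = 4.95; W sinα = 60.7
Slice 5: Δl = 1.5/cos51.9° = 2.431 m; N'_5 = 30·cos51.9° = 18.5; c'Δl = 5.11; W sinα = 23.6
Σc'Δl = 26.8 kN/m; ΣN' = 613.3 kN/m; ΣW sinα = 238.9 kN/m
Resisting = 26.8 + 613.3·tan24.2° = 26.8 + 275.6 = 302.5 kN/m
FS = 302.5 / 238.9 = 1.266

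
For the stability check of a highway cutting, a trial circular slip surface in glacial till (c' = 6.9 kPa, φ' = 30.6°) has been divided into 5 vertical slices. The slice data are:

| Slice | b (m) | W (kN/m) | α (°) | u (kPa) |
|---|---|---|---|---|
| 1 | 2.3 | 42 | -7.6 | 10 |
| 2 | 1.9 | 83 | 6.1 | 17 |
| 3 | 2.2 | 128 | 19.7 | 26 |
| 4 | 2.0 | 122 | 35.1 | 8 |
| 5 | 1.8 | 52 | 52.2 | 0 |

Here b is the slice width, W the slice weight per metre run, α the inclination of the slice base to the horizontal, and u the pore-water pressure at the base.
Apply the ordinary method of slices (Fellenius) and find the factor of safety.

FS = 1.42

Ordinary method of slices: FS = Σ[c'·Δl_i + (W_i cosα_i − u_i·Δl_i)·tanφ'] / Σ W_i sinα_i, with Δl_i = b_i / cosα_i.
Slice 1: Δl = 2.3/cos(-7.6°) = 2.320 m; N'_1 = 42·cos(-7.6°) − 10·2.320 = 18.4; c'Δl = 16.01; W sinα = -5.6
Slice 2: Δl = 1.9/cos6.1° = 1.911 m; N'_2 = 83·cos6.1° − 17·1.911 = 50.0; c'Δl = 13.18; W sinα = 8.8
Slice 3: Δl = 2.2/cos19.7° = 2.337 m; N'_3 = 128·cos19.7° − 26·2.337 = 59.8; c'Δl = 16.12; W sinα = 43.1
Slice 4: Δl = 2.0/cos35.1° = 2.445 m; N'_4 = 122·cos35.1° − 8·2.445 = 80.3; c'Δl = 16.87; W sinα = 70.2
Slice 5: Δl = 1.8/cos52.2° = 2.937 m; N'_5 = 52·cos52.2° − 0·2.937 = 31.9; c'Δl = 20.26; W sinα = 41.1
Σc'Δl = 82.5 kN/m; ΣN' = 240.4 kN/m; ΣW sinα = 157.7 kN/m
Resisting = 82.5 + 240.4·tan30.6° = 82.5 + 142.1 = 224.6 kN/m
FS = 224.6 / 157.7 = 1.425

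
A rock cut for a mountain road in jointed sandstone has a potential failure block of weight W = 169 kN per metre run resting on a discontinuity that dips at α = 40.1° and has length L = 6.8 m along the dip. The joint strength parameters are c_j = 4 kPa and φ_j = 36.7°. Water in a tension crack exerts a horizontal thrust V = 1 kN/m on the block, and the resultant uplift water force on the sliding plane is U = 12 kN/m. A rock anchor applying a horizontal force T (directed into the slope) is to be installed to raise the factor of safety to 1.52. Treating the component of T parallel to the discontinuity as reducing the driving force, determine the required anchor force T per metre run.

Resolving forces along and normal to the sliding plane, with the horizontal anchor force T adding T·sinα to the effective normal force and T·cosα acting up the plane against the driving force:
FS = [c_jL + (W cosα − U − V sinα + T sinα) tanφ_j] / [W sinα + V cosα − T cosα]
Without the anchor: N' = 116.6 kN/m, driving T_d = 109.6 kN/m, resisting R = 4·6.8 + 116.6·tan36.7° = 114.1 kN/m, FS = 1.04.
Setting FS = 1.52 and solving for T:
1.52·(109.6 − T cos40.1°) = 114.1 + T sin40.1°·tan36.7°
T·(sin40.1°·tan36.7° + 1.52·cos40.1°) = 1.52·109.6 − 114.1
T·(0.6441·0.7454 + 1.52·0.7649) = 166.6 − 114.1 = 52.5
T·1.6428 = 52.5
T = 32.0 kN/m

T = 32 kN/m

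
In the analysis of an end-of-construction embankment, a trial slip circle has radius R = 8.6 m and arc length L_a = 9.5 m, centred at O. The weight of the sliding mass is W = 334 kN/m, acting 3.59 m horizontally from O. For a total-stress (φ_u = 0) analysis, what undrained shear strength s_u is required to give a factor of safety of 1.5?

FS = s_u·L_a·R / (W·d), so s_u = FS·W·d / (L_a·R).
s_u = 1.5·334·3.59 / (9.50·8.6) = 1798.6 / 81.70 = 22.01 kPa

s_u = 22.0 kPa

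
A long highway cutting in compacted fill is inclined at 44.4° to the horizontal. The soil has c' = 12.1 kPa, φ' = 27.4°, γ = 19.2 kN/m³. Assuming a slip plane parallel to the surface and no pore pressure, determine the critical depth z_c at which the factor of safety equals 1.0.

Setting FS = 1.00 in FS = [c' + γz cos²β tanφ'] / [γz sinβ cosβ] and solving for z:
z = c' / [γ cosβ (FS·sinβ − cosβ·tanφ')]
  = 12.1 / [19.2·cos44.4°·(1.00·sin44.4° − cos44.4°·tan27.4°)]
  = 12.1 / [19.2·0.7145·(1.00·0.6997 − 0.7145·0.5184)]
  = 12.1 / 4.5175 = 2.678 m

z_c = 2.68 m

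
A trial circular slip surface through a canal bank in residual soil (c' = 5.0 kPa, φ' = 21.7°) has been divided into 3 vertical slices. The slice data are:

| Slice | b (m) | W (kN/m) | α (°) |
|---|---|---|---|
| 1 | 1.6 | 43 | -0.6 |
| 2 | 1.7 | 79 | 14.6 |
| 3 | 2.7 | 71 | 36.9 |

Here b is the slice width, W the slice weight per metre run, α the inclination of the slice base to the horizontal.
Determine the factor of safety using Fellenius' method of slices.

Ordinary method of slices: FS = Σ[c'·Δl_i + (W_i cosα_i)·tanφ'] / Σ W_i sinα_i, with Δl_i = b_i / cosα_i.
Slice 1: Δl = 1.6/cos(-0.6°) = 1.600 m; N'_1 = 43·cos(-0.6°) = 43.0; c'Δl = 8.00; W sinα = -0.5
Slice 2: Δl = 1.7/cos14.6° = 1.757 m; N'_2 = 79·cos14.6° = 76.4; c'Δl = 8.78; W sinα = 19.9
Slice 3: Δl = 2.7/cos36.9° = 3.376 m; N'_3 = 71·cos36.9° = 56.8; c'Δl = 16.88; W sinα = 42.6
Σc'Δl = 33.7 kN/m; ΣN' = 176.2 kN/m; ΣW sinα = 62.1 kN/m
Resisting = 33.7 + 176.2·tan21.7° = 33.7 + 70.1 = 103.8 kN/m
FS = 103.8 / 62.1 = 1.672

FS = 1.67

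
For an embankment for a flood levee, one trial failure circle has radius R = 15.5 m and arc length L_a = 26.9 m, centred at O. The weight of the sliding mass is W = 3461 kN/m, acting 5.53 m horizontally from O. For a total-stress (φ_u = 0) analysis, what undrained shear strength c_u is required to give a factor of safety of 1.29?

c_u = 59.2 kPa

FS = c_u·L_a·R / (W·d), so c_u = FS·W·d / (L_a·R).
c_u = 1.29·3461·5.53 / (26.90·15.5) = 24689.7 / 416.95 = 59.22 kPa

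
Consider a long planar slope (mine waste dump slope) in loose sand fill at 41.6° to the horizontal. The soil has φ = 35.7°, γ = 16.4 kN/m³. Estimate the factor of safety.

FS = 0.81

For a dry cohesionless infinite slope the factor of safety is FS = tanφ / tanβ.
FS = tan35.7° / tan41.6° = 0.7186 / 0.8878 = 0.809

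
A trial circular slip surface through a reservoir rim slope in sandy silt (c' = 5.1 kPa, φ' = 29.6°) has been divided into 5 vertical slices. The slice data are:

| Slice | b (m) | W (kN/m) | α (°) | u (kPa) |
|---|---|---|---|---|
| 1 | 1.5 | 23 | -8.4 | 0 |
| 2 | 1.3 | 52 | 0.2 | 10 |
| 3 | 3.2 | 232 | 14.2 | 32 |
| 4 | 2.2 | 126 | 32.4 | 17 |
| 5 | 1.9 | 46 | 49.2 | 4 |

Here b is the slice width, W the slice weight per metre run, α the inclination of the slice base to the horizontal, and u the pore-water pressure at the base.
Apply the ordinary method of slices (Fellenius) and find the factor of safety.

FS = 1.33

Ordinary method of slices: FS = Σ[c'·Δl_i + (W_i cosα_i − u_i·Δl_i)·tanφ'] / Σ W_i sinα_i, with Δl_i = b_i / cosα_i.
Slice 1: Δl = 1.5/cos(-8.4°) = 1.516 m; N'_1 = 23·cos(-8.4°) − 0·1.516 = 22.8; c'Δl = 7.73; W sinα = -3.4
Slice 2: Δl = 1.3/cos0.2° = 1.300 m; N'_2 = 52·cos0.2° − 10·1.300 = 39.0; c'Δl = 6.63; W sinα = 0.2
Slice 3: Δl = 3.2/cos14.2° = 3.301 m; N'_3 = 232·cos14.2° − 32·3.301 = 119.3; c'Δl = 16.83; W sinα = 56.9
Slice 4: Δl = 2.2/cos32.4° = 2.606 m; N'_4 = 126·cos32.4° − 17·2.606 = 62.1; c'Δl = 13.29; W sinα = 67.5
Slice 5: Δl = 1.9/cos49.2° = 2.908 m; N'_5 = 46·cos49.2° − 4·2.908 = 18.4; c'Δl = 14.83; W sinα = 34.8
Σc'Δl = 59.3 kN/m; ΣN' = 261.6 kN/m; ΣW sinα = 156.1 kN/m
Resisting = 59.3 + 261.6·tan29.6° = 59.3 + 148.6 = 207.9 kN/m
FS = 207.9 / 156.1 = 1.332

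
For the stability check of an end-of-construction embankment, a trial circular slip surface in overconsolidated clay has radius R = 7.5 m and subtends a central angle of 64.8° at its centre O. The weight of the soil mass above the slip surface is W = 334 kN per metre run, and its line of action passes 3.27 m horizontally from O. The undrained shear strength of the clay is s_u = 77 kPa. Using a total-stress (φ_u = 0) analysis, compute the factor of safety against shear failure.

Taking moments about the centre O, the resisting moment is provided by the undrained shear strength acting along the arc:
Arc length L_a = R·θ = 7.5·(64.8°·π/180) = 7.5·1.1310 = 8.48 m
M_R = s_u·L_a·R = 77·8.48·7.5 = 4898.5 kN·m/m
M_D = W·d = 334·3.27 = 1092.2 kN·m/m
FS = M_R / M_D = 4898.5 / 1092.2 = 4.485

FS = 4.49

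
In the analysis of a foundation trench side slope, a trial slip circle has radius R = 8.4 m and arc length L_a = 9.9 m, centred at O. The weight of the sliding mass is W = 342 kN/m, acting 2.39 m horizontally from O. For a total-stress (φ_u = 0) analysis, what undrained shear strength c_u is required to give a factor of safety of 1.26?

c_u = 12.4 kPa

FS = c_u·L_a·R / (W·d), so c_u = FS·W·d / (L_a·R).
c_u = 1.26·342·2.39 / (9.90·8.4) = 1029.9 / 83.16 = 12.38 kPa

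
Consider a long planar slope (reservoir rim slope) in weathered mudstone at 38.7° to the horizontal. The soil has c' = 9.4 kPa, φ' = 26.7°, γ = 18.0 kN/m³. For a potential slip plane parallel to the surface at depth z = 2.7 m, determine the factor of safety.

For an infinite slope with a slip plane parallel to the surface (no pore pressure): FS = [c' + γz cos²β tanφ'] / [γz sinβ cosβ].
γz = 18.0·2.7 = 48.60 kN/m²
Numerator = 9.4 + 48.60·cos²38.7°·tan26.7° = 9.4 + 48.60·0.6091·0.5029 = 24.288 kPa
Denominator = 48.60·sin38.7°·cos38.7° = 48.60·0.6252·0.7804 = 23.715 kPa
FS = 24.288 / 23.715 = 1.024

FS = 1.02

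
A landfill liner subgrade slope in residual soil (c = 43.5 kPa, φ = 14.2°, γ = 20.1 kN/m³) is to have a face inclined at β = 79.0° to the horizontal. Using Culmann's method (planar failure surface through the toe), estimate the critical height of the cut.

H_c = 14.35 m

Culmann's analysis gives the critical failure plane at α_cr = (β + φ)/2 = (79.0 + 14.2)/2 = 46.6°, and the critical height
H_c = (4c/γ) · sinβ cosφ / [1 − cos(β − φ)]
    = (4·43.5/20.1) · sin79.0°·cos14.2° / [1 − cos(64.8°)]
    = 8.657 · 0.9816·0.9694 / [1 − 0.4258]
    = 8.657 · 0.9516 / 0.5742
    = 14.35 m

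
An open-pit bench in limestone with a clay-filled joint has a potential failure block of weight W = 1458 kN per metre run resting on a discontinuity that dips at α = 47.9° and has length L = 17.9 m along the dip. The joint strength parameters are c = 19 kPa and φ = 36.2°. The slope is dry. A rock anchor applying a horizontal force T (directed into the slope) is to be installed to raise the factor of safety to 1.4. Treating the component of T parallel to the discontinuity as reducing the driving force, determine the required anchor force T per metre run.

T = 310 kN/m

Resolving forces along and normal to the sliding plane, with the horizontal anchor force T adding T·sinα to the effective normal force and T·cosα acting up the plane against the driving force:
FS = [cL + (W cosα + T sinα) tanφ] / [W sinα − T cosα]
Without the anchor: N' = 977.5 kN/m, driving T_d = 1081.8 kN/m, resisting R = 19·17.9 + 977.5·tan36.2° = 1055.5 kN/m, FS = 0.98.
Setting FS = 1.4 and solving for T:
1.4·(1081.8 − T cos47.9°) = 1055.5 + T sin47.9°·tan36.2°
T·(sin47.9°·tan36.2° + 1.4·cos47.9°) = 1.4·1081.8 − 1055.5
T·(0.7420·0.7319 + 1.4·0.6704) = 1514.5 − 1055.5 = 459.0
T·1.4816 = 459.0
T = 309.8 kN/m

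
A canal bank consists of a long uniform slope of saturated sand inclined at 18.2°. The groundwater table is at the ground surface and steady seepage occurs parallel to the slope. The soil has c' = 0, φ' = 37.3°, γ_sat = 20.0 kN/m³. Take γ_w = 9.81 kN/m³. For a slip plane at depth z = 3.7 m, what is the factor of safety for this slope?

With seepage parallel to the slope and the water table at the surface, the effective normal stress on the slip plane uses the buoyant unit weight γ' = γ_sat − γ_w while the driving shear stress uses γ_sat:
FS = [c' + γ' z cos²β tanφ'] / [γ_sat z sinβ cosβ]
(For c' = 0 this reduces to FS = (γ'/γ_sat)·tanφ'/tanβ.)
γ' = 20.0 − 9.81 = 10.19 kN/m³
Numerator = 0.0 + 10.19·3.7·cos²18.2°·tan37.3° = 0.0 + 10.19·3.7·0.9024·0.7618 = 25.920 kPa
Denominator = 20.0·3.7·sin18.2°·cos18.2° = 20.0·3.7·0.3123·0.9500 = 21.956 kPa
FS = 25.920 / 21.956 = 1.181

FS = 1.18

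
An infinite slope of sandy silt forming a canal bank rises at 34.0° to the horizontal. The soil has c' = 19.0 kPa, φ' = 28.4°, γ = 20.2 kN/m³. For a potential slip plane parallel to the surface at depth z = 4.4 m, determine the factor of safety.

For an infinite slope with a slip plane parallel to the surface (no pore pressure): FS = [c' + γz cos²β tanφ'] / [γz sinβ cosβ].
γz = 20.2·4.4 = 88.88 kN/m²
Numerator = 19.0 + 88.88·cos²34.0°·tan28.4° = 19.0 + 88.88·0.6873·0.5407 = 52.030 kPa
Denominator = 88.88·sin34.0°·cos34.0° = 88.88·0.5592·0.8290 = 41.204 kPa
FS = 52.030 / 41.204 = 1.263

FS = 1.26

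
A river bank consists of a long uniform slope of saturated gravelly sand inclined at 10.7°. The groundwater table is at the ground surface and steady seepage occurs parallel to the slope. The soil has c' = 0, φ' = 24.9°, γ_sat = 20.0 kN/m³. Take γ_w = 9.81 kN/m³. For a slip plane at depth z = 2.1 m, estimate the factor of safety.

With seepage parallel to the slope and the water table at the surface, the effective normal stress on the slip plane uses the buoyant unit weight γ' = γ_sat − γ_w while the driving shear stress uses γ_sat:
FS = [c' + γ' z cos²β tanφ'] / [γ_sat z sinβ cosβ]
(For c' = 0 this reduces to FS = (γ'/γ_sat)·tanφ'/tanβ.)
γ' = 20.0 − 9.81 = 10.19 kN/m³
Numerator = 0.0 + 10.19·2.1·cos²10.7°·tan24.9° = 0.0 + 10.19·2.1·0.9655·0.4642 = 9.591 kPa
Denominator = 20.0·2.1·sin10.7°·cos10.7° = 20.0·2.1·0.1857·0.9826 = 7.662 kPa
FS = 9.591 / 7.662 = 1.252

FS = 1.25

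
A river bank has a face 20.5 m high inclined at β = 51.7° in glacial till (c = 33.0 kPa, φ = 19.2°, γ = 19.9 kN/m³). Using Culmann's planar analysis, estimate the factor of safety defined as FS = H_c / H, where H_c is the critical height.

FS = 1.53

H_c = (4c/γ) · sinβ cosφ / [1 − cos(β − φ)]
    = (4·33.0/19.9) · sin51.7°·cos19.2° / [1 − cos32.5°]
    = 6.633 · 0.7411 / 0.1566 = 31.39 m
FS = H_c / H = 31.39 / 20.5 = 1.531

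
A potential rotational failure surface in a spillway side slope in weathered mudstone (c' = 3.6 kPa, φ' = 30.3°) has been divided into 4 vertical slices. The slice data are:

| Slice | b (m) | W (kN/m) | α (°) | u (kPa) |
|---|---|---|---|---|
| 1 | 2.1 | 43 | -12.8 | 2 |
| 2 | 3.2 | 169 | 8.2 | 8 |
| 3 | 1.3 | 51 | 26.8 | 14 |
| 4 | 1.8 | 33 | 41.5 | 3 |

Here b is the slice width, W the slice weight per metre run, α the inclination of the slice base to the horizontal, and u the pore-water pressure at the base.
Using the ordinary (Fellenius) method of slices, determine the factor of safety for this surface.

FS = 2.74

Ordinary method of slices: FS = Σ[c'·Δl_i + (W_i cosα_i − u_i·Δl_i)·tanφ'] / Σ W_i sinα_i, with Δl_i = b_i / cosα_i.
Slice 1: Δl = 2.1/cos(-12.8°) = 2.154 m; N'_1 = 43·cos(-12.8°) − 2·2.154 = 37.6; c'Δl = 7.75; W sinα = -9.5
Slice 2: Δl = 3.2/cos8.2° = 3.233 m; N'_2 = 169·cos8.2° − 8·3.233 = 141.4; c'Δl = 11.64; W sinα = 24.1
Slice 3: Δl = 1.3/cos26.8° = 1.456 m; N'_3 = 51·cos26.8° − 14·1.456 = 25.1; c'Δl = 5.24; W sinα = 23.0
Slice 4: Δl = 1.8/cos41.5° = 2.403 m; N'_4 = 33·cos41.5° − 3·2.403 = 17.5; c'Δl = 8.65; W sinα = 21.9
Σc'Δl = 33.3 kN/m; ΣN' = 221.7 kN/m; ΣW sinα = 59.4 kN/m
Resisting = 33.3 + 221.7·tan30.3° = 33.3 + 129.5 = 162.8 kN/m
FS = 162.8 / 59.4 = 2.739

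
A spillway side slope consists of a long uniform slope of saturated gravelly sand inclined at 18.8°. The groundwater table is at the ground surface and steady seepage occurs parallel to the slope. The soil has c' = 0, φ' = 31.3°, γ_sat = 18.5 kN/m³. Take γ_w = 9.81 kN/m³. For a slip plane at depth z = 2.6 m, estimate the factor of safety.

With seepage parallel to the slope and the water table at the surface, the effective normal stress on the slip plane uses the buoyant unit weight γ' = γ_sat − γ_w while the driving shear stress uses γ_sat:
FS = [c' + γ' z cos²β tanφ'] / [γ_sat z sinβ cosβ]
(For c' = 0 this reduces to FS = (γ'/γ_sat)·tanφ'/tanβ.)
γ' = 18.5 − 9.81 = 8.69 kN/m³
Numerator = 0.0 + 8.69·2.6·cos²18.8°·tan31.3° = 0.0 + 8.69·2.6·0.8961·0.6080 = 12.311 kPa
Denominator = 18.5·2.6·sin18.8°·cos18.8° = 18.5·2.6·0.3223·0.9466 = 14.674 kPa
FS = 12.311 / 14.674 = 0.839

FS = 0.84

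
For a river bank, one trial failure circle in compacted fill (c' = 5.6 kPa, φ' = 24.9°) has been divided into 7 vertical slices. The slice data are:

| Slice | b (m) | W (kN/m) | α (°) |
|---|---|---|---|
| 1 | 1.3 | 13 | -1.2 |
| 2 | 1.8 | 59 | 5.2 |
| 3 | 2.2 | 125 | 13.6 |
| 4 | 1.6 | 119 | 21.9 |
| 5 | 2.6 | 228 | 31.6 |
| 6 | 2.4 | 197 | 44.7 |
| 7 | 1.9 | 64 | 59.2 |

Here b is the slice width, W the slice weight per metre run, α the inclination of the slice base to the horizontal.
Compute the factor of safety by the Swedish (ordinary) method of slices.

Ordinary method of slices: FS = Σ[c'·Δl_i + (W_i cosα_i)·tanφ'] / Σ W_i sinα_i, with Δl_i = b_i / cosα_i.
Slice 1: Δl = 1.3/cos(-1.2°) = 1.300 m; N'_1 = 13·cos(-1.2°) = 13.0; c'Δl = 7.28; W sinα = -0.3
Slice 2: Δl = 1.8/cos5.2° = 1.807 m; N'_2 = 59·cos5.2° = 58.8; c'Δl = 10.12; W sinα = 5.3
Slice 3: Δl = 2.2/cos13.6° = 2.263 m; N'_3 = 125·cos13.6° = 121.5; c'Δl = 12.68; W sinα = 29.4
Slice 4: Δl = 1.6/cos21.9° = 1.724 m; N'_4 = 119·cos21.9° = 110.4; c'Δl = 9.66; W sinα = 44.4
Slice 5: Δl = 2.6/cos31.6° = 3.053 m; N'_5 = 228·cos31.6° = 194.2; c'Δl = 17.09; W sinα = 119.5
Slice 6: Δl = 2.4/cos44.7° = 3.376 m; N'_6 = 197·cos44.7° = 140.0; c'Δl = 18.91; W sinα = 138.6
Slice 7: Δl = 1.9/cos59.2° = 3.711 m; N'_7 = 64·cos59.2° = 32.8; c'Δl = 20.78; W sinα = 55.0
Σc'Δl = 96.5 kN/m; ΣN' = 670.7 kN/m; ΣW sinα = 391.9 kN/m
Resisting = 96.5 + 670.7·tan24.9° = 96.5 + 311.3 = 407.8 kN/m
FS = 407.8 / 391.9 = 1.041

FS = 1.04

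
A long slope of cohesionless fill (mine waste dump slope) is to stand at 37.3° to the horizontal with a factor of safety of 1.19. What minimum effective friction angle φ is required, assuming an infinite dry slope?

φ = 42.2°

FS = tanφ/tanβ ⇒ tanφ = FS · tanβ = 1.19 · tan37.3° = 0.9065
φ = arctan(0.9065) = 42.19°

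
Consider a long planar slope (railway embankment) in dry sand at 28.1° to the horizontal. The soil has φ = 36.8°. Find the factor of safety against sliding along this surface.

For a dry cohesionless infinite slope the factor of safety is FS = tanφ / tanβ.
FS = tan36.8° / tan28.1° = 0.7481 / 0.5340 = 1.401

FS = 1.40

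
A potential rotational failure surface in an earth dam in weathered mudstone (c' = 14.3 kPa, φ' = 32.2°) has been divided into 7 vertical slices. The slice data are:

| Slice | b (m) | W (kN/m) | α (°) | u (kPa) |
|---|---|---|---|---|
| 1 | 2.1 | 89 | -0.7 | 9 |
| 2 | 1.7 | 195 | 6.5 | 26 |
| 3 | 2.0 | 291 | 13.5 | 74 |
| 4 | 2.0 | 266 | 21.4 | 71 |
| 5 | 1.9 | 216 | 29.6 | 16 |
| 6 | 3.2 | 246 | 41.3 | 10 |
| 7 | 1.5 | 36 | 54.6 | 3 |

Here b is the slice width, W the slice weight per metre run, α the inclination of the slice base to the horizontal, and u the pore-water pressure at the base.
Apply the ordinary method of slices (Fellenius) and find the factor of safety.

FS = 1.48

Ordinary method of slices: FS = Σ[c'·Δl_i + (W_i cosα_i − u_i·Δl_i)·tanφ'] / Σ W_i sinα_i, with Δl_i = b_i / cosα_i.
Slice 1: Δl = 2.1/cos(-0.7°) = 2.100 m; N'_1 = 89·cos(-0.7°) − 9·2.100 = 70.1; c'Δl = 30.03; W sinα = -1.1
Slice 2: Δl = 1.7/cos6.5° = 1.711 m; N'_2 = 195·cos6.5° − 26·1.711 = 149.3; c'Δl = 24.47; W sinα = 22.1
Slice 3: Δl = 2.0/cos13.5° = 2.057 m; N'_3 = 291·cos13.5° − 74·2.057 = 130.8; c'Δl = 29.41; W sinα = 67.9
Slice 4: Δl = 2.0/cos21.4° = 2.148 m; N'_4 = 266·cos21.4° − 71·2.148 = 95.1; c'Δl = 30.72; W sinα = 97.1
Slice 5: Δl = 1.9/cos29.6° = 2.185 m; N'_5 = 216·cos29.6° − 16·2.185 = 152.8; c'Δl = 31.25; W sinα = 106.7
Slice 6: Δl = 3.2/cos41.3° = 4.259 m; N'_6 = 246·cos41.3° − 10·4.259 = 142.2; c'Δl = 60.91; W sinα = 162.4
Slice 7: Δl = 1.5/cos54.6° = 2.589 m; N'_7 = 36·cos54.6° − 3·2.589 = 13.1; c'Δl = 37.03; W sinα = 29.3
Σc'Δl = 243.8 kN/m; ΣN' = 753.4 kN/m; ΣW sinα = 484.4 kN/m
Resisting = 243.8 + 753.4·tan32.2° = 243.8 + 474.4 = 718.3 kN/m
FS = 718.3 / 484.4 = 1.483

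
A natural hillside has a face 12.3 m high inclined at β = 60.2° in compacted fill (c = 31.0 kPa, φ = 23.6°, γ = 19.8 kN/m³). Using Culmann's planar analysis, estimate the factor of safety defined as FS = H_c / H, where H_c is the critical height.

FS = 2.05

H_c = (4c/γ) · sinβ cosφ / [1 − cos(β − φ)]
    = (4·31.0/19.8) · sin60.2°·cos23.6° / [1 − cos36.6°]
    = 6.263 · 0.7952 / 0.1972 = 25.26 m
FS = H_c / H = 25.26 / 12.3 = 2.053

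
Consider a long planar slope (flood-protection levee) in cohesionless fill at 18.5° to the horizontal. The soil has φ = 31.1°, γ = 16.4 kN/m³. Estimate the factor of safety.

FS = 1.80

For a dry cohesionless infinite slope the factor of safety is FS = tanφ / tanβ.
FS = tan31.1° / tan18.5° = 0.6032 / 0.3346 = 1.803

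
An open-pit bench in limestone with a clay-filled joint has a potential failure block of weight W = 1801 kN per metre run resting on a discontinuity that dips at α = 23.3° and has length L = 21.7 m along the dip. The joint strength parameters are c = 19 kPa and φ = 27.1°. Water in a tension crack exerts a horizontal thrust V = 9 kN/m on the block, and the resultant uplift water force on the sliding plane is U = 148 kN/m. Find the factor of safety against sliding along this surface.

Resolving the block weight along and normal to the plane and applying the Mohr–Coulomb strength on the joint:
N' = W cosα − U − V sinα = 1801·cos23.3° − 148 − 9·sin23.3° = 1502.6 kN/m
Driving force T = W sinα + V cosα = 1801·sin23.3° + 9·cos23.3° = 720.6 kN/m
Resisting force R = c·L + N'·tanφ = 19·21.7 + 1502.6·tan27.1° = 412.3 + 768.9 = 1181.2 kN/m
FS = R / T = 1181.2 / 720.6 = 1.639

FS = 1.64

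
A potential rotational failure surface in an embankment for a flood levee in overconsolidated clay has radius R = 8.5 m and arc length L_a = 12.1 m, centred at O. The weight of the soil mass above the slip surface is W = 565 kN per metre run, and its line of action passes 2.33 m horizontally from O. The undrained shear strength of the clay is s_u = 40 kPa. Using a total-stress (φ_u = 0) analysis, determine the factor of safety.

Taking moments about the centre O, the resisting moment is provided by the undrained shear strength acting along the arc:
M_R = s_u·L_a·R = 40·12.10·8.5 = 4114.0 kN·m/m
M_D = W·d = 565·2.33 = 1316.5 kN·m/m
FS = M_R / M_D = 4114.0 / 1316.5 = 3.125

FS = 3.13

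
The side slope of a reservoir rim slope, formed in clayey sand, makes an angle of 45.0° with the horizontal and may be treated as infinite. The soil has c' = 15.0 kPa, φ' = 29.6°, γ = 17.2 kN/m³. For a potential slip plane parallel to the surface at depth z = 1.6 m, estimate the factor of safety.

For an infinite slope with a slip plane parallel to the surface (no pore pressure): FS = [c' + γz cos²β tanφ'] / [γz sinβ cosβ].
γz = 17.2·1.6 = 27.52 kN/m²
Numerator = 15.0 + 27.52·cos²45.0°·tan29.6° = 15.0 + 27.52·0.5000·0.5681 = 22.817 kPa
Denominator = 27.52·sin45.0°·cos45.0° = 27.52·0.7071·0.7071 = 13.760 kPa
FS = 22.817 / 13.760 = 1.658

FS = 1.66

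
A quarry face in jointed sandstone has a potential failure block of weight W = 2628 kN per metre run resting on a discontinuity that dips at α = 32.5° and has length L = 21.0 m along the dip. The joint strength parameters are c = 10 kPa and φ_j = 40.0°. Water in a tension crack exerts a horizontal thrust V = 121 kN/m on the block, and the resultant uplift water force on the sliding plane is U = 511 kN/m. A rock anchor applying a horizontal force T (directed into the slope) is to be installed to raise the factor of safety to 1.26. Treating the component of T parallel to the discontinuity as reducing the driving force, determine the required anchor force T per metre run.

Resolving forces along and normal to the sliding plane, with the horizontal anchor force T adding T·sinα to the effective normal force and T·cosα acting up the plane against the driving force:
FS = [cL + (W cosα − U − V sinα + T sinα) tanφ_j] / [W sinα + V cosα − T cosα]
Without the anchor: N' = 1640.4 kN/m, driving T_d = 1514.1 kN/m, resisting R = 10·21.0 + 1640.4·tan40.0° = 1586.5 kN/m, FS = 1.05.
Setting FS = 1.26 and solving for T:
1.26·(1514.1 − T cos32.5°) = 1586.5 + T sin32.5°·tan40.0°
T·(sin32.5°·tan40.0° + 1.26·cos32.5°) = 1.26·1514.1 − 1586.5
T·(0.5373·0.8391 + 1.26·0.8434) = 1907.7 − 1586.5 = 321.3
T·1.5135 = 321.3
T = 212.3 kN/m

T = 212 kN/m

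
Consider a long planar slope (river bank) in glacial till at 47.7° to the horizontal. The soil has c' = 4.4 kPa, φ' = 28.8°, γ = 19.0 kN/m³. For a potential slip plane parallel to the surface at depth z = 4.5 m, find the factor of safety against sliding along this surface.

For an infinite slope with a slip plane parallel to the surface (no pore pressure): FS = [c' + γz cos²β tanφ'] / [γz sinβ cosβ].
γz = 19.0·4.5 = 85.50 kN/m²
Numerator = 4.4 + 85.50·cos²47.7°·tan28.8° = 4.4 + 85.50·0.4529·0.5498 = 25.690 kPa
Denominator = 85.50·sin47.7°·cos47.7° = 85.50·0.7396·0.6730 = 42.560 kPa
FS = 25.690 / 42.560 = 0.604

FS = 0.60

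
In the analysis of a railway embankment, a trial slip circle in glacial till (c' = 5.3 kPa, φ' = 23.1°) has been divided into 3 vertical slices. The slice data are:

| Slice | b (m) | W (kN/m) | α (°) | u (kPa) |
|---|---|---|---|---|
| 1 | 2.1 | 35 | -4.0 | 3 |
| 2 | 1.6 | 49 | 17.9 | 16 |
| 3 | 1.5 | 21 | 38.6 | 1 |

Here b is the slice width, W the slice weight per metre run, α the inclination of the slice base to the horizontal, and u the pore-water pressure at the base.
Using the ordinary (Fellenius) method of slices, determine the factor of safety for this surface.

FS = 2.22

Ordinary method of slices: FS = Σ[c'·Δl_i + (W_i cosα_i − u_i·Δl_i)·tanφ'] / Σ W_i sinα_i, with Δl_i = b_i / cosα_i.
Slice 1: Δl = 2.1/cos(-4.0°) = 2.105 m; N'_1 = 35·cos(-4.0°) − 3·2.105 = 28.6; c'Δl = 11.16; W sinα = -2.4
Slice 2: Δl = 1.6/cos17.9° = 1.681 m; N'_2 = 49·cos17.9° − 16·1.681 = 19.7; c'Δl = 8.91; W sinα = 15.1
Slice 3: Δl = 1.5/cos38.6° = 1.919 m; N'_3 = 21·cos38.6° − 1·1.919 = 14.5; c'Δl = 10.17; W sinα = 13.1
Σc'Δl = 30.2 kN/m; ΣN' = 62.8 kN/m; ΣW sinα = 25.7 kN/m
Resisting = 30.2 + 62.8·tan23.1° = 30.2 + 26.8 = 57.0 kN/m
FS = 57.0 / 25.7 = 2.217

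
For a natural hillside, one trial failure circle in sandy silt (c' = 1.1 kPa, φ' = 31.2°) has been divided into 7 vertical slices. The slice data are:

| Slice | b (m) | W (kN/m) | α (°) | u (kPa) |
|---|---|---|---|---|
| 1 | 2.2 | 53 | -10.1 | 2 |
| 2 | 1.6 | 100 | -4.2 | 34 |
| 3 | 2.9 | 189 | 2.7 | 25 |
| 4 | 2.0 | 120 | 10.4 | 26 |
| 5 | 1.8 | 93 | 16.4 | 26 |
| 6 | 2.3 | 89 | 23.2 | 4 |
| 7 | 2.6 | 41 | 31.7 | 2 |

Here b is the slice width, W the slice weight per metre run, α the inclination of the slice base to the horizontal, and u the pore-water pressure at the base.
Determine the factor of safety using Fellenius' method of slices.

FS = 2.78

Ordinary method of slices: FS = Σ[c'·Δl_i + (W_i cosα_i − u_i·Δl_i)·tanφ'] / Σ W_i sinα_i, with Δl_i = b_i / cosα_i.
Slice 1: Δl = 2.2/cos(-10.1°) = 2.235 m; N'_1 = 53·cos(-10.1°) − 2·2.235 = 47.7; c'Δl = 2.46; W sinα = -9.3
Slice 2: Δl = 1.6/cos(-4.2°) = 1.604 m; N'_2 = 100·cos(-4.2°) − 34·1.604 = 45.2; c'Δl = 1.76; W sinα = -7.3
Slice 3: Δl = 2.9/cos2.7° = 2.903 m; N'_3 = 189·cos2.7° − 25·2.903 = 116.2; c'Δl = 3.19; W sinα = 8.9
Slice 4: Δl = 2.0/cos10.4° = 2.033 m; N'_4 = 120·cos10.4° − 26·2.033 = 65.2; c'Δl = 2.24; W sinα = 21.7
Slice 5: Δl = 1.8/cos16.4° = 1.876 m; N'_5 = 93·cos16.4° − 26·1.876 = 40.4; c'Δl = 2.06; W sinα = 26.3
Slice 6: Δl = 2.3/cos23.2° = 2.502 m; N'_6 = 89·cos23.2° − 4·2.502 = 71.8; c'Δl = 2.75; W sinα = 35.1
Slice 7: Δl = 2.6/cos31.7° = 3.056 m; N'_7 = 41·cos31.7° − 2·3.056 = 28.8; c'Δl = 3.36; W sinα = 21.5
Σc'Δl = 17.8 kN/m; ΣN' = 415.3 kN/m; ΣW sinα = 96.8 kN/m
Resisting = 17.8 + 415.3·tan31.2° = 17.8 + 251.5 = 269.3 kN/m
FS = 269.3 / 96.8 = 2.782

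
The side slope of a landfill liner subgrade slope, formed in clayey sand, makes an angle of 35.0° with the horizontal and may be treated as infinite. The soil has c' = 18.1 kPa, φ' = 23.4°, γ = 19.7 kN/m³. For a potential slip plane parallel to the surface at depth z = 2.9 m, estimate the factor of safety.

FS = 1.29

For an infinite slope with a slip plane parallel to the surface (no pore pressure): FS = [c' + γz cos²β tanφ'] / [γz sinβ cosβ].
γz = 19.7·2.9 = 57.13 kN/m²
Numerator = 18.1 + 57.13·cos²35.0°·tan23.4° = 18.1 + 57.13·0.6710·0.4327 = 34.689 kPa
Denominator = 57.13·sin35.0°·cos35.0° = 57.13·0.5736·0.8192 = 26.842 kPa
FS = 34.689 / 26.842 = 1.292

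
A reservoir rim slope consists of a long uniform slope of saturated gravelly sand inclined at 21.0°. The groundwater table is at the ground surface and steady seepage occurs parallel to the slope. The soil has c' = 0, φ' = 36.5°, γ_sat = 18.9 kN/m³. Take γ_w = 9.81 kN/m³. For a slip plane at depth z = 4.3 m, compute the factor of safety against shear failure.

FS = 0.93

With seepage parallel to the slope and the water table at the surface, the effective normal stress on the slip plane uses the buoyant unit weight γ' = γ_sat − γ_w while the driving shear stress uses γ_sat:
FS = [c' + γ' z cos²β tanφ'] / [γ_sat z sinβ cosβ]
(For c' = 0 this reduces to FS = (γ'/γ_sat)·tanφ'/tanβ.)
γ' = 18.9 − 9.81 = 9.09 kN/m³
Numerator = 0.0 + 9.09·4.3·cos²21.0°·tan36.5° = 0.0 + 9.09·4.3·0.8716·0.7400 = 25.208 kPa
Denominator = 18.9·4.3·sin21.0°·cos21.0° = 18.9·4.3·0.3584·0.9336 = 27.190 kPa
FS = 25.208 / 27.190 = 0.927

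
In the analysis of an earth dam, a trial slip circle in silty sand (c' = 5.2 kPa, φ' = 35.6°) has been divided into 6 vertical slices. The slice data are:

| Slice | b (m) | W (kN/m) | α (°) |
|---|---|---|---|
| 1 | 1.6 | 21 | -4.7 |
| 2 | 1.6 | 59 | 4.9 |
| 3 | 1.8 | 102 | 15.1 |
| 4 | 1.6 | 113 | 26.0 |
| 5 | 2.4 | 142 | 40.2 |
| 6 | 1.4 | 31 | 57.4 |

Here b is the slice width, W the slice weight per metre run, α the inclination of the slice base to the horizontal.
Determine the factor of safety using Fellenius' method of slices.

FS = 1.80

Ordinary method of slices: FS = Σ[c'·Δl_i + (W_i cosα_i)·tanφ'] / Σ W_i sinα_i, with Δl_i = b_i / cosα_i.
Slice 1: Δl = 1.6/cos(-4.7°) = 1.605 m; N'_1 = 21·cos(-4.7°) = 20.9; c'Δl = 8.35; W sinα = -1.7
Slice 2: Δl = 1.6/cos4.9° = 1.606 m; N'_2 = 59·cos4.9° = 58.8; c'Δl = 8.35; W sinα = 5.0
Slice 3: Δl = 1.8/cos15.1° = 1.864 m; N'_3 = 102·cos15.1° = 98.5; c'Δl = 9.69; W sinα = 26.6
Slice 4: Δl = 1.6/cos26.0° = 1.780 m; N'_4 = 113·cos26.0° = 101.6; c'Δl = 9.26; W sinα = 49.5
Slice 5: Δl = 2.4/cos40.2° = 3.142 m; N'_5 = 142·cos40.2° = 108.5; c'Δl = 16.34; W sinα = 91.7
Slice 6: Δl = 1.4/cos57.4° = 2.599 m; N'_6 = 31·cos57.4° = 16.7; c'Δl = 13.51; W sinα = 26.1
Σc'Δl = 65.5 kN/m; ΣN' = 404.9 kN/m; ΣW sinα = 197.2 kN/m
Resisting = 65.5 + 404.9·tan35.6° = 65.5 + 289.9 = 355.4 kN/m
FS = 355.4 / 197.2 = 1.802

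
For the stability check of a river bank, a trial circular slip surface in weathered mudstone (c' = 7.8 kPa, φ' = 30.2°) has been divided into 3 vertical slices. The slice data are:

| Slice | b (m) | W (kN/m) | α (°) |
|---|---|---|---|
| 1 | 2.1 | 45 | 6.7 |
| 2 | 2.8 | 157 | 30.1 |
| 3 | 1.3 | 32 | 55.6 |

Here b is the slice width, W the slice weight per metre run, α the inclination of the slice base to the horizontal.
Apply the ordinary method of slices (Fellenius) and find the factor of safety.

FS = 1.59

Ordinary method of slices: FS = Σ[c'·Δl_i + (W_i cosα_i)·tanφ'] / Σ W_i sinα_i, with Δl_i = b_i / cosα_i.
Slice 1: Δl = 2.1/cos6.7° = 2.114 m; N'_1 = 45·cos6.7° = 44.7; c'Δl = 16.49; W sinα = 5.3
Slice 2: Δl = 2.8/cos30.1° = 3.236 m; N'_2 = 157·cos30.1° = 135.8; c'Δl = 25.24; W sinα = 78.7
Slice 3: Δl = 1.3/cos55.6° = 2.301 m; N'_3 = 32·cos55.6° = 18.1; c'Δl = 17.95; W sinα = 26.4
Σc'Δl = 59.7 kN/m; ΣN' = 198.6 kN/m; ΣW sinα = 110.4 kN/m
Resisting = 59.7 + 198.6·tan30.2° = 59.7 + 115.6 = 175.3 kN/m
FS = 175.3 / 110.4 = 1.588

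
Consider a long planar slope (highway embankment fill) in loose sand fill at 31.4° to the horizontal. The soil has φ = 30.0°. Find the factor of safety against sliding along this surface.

For a dry cohesionless infinite slope the factor of safety is FS = tanφ / tanβ.
FS = tan30.0° / tan31.4° = 0.5774 / 0.6104 = 0.946

FS = 0.95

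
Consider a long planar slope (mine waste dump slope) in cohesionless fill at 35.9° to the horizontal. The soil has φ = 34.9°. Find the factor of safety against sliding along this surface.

For a dry cohesionless infinite slope the factor of safety is FS = tanφ / tanβ.
FS = tan34.9° / tan35.9° = 0.6976 / 0.7239 = 0.964

FS = 0.96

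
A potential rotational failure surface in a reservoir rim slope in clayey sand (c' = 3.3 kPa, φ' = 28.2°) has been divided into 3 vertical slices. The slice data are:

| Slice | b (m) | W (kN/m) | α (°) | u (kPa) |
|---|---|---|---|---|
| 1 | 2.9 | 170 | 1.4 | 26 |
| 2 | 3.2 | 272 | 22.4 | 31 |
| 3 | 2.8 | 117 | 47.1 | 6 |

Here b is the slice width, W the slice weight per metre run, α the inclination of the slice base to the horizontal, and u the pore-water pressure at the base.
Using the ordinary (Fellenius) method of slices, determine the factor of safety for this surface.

FS = 0.99

Ordinary method of slices: FS = Σ[c'·Δl_i + (W_i cosα_i − u_i·Δl_i)·tanφ'] / Σ W_i sinα_i, with Δl_i = b_i / cosα_i.
Slice 1: Δl = 2.9/cos1.4° = 2.901 m; N'_1 = 170·cos1.4° − 26·2.901 = 94.5; c'Δl = 9.57; W sinα = 4.2
Slice 2: Δl = 3.2/cos22.4° = 3.461 m; N'_2 = 272·cos22.4° − 31·3.461 = 144.2; c'Δl = 11.42; W sinα = 103.7
Slice 3: Δl = 2.8/cos47.1° = 4.113 m; N'_3 = 117·cos47.1° − 6·4.113 = 55.0; c'Δl = 13.57; W sinα = 85.7
Σc'Δl = 34.6 kN/m; ΣN' = 293.7 kN/m; ΣW sinα = 193.5 kN/m
Resisting = 34.6 + 293.7·tan28.2° = 34.6 + 157.5 = 192.0 kN/m
FS = 192.0 / 193.5 = 0.992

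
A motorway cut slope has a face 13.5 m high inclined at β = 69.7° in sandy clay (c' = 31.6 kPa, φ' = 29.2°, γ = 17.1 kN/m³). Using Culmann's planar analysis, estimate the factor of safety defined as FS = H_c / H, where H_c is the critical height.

FS = 1.87

H_c = (4c'/γ) · sinβ cosφ' / [1 − cos(β − φ')]
    = (4·31.6/17.1) · sin69.7°·cos29.2° / [1 − cos40.5°]
    = 7.392 · 0.8187 / 0.2396 = 25.26 m
FS = H_c / H = 25.26 / 13.5 = 1.871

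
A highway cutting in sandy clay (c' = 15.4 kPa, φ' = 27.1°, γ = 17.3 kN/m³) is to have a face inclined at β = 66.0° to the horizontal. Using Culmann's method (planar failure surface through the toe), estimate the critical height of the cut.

H_c = 13.06 m

Culmann's analysis gives the critical failure plane at α_cr = (β + φ')/2 = (66.0 + 27.1)/2 = 46.5°, and the critical height
H_c = (4c'/γ) · sinβ cosφ' / [1 − cos(β − φ')]
    = (4·15.4/17.3) · sin66.0°·cos27.1° / [1 − cos(38.9°)]
    = 3.561 · 0.9135·0.8902 / [1 − 0.7782]
    = 3.561 · 0.8132 / 0.2218
    = 13.06 m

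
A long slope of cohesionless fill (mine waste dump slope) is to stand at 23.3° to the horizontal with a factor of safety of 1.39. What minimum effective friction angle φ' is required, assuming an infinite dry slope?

FS = tanφ'/tanβ ⇒ tanφ' = FS · tanβ = 1.39 · tan23.3° = 0.5986
φ' = arctan(0.5986) = 30.91°

φ' = 30.9°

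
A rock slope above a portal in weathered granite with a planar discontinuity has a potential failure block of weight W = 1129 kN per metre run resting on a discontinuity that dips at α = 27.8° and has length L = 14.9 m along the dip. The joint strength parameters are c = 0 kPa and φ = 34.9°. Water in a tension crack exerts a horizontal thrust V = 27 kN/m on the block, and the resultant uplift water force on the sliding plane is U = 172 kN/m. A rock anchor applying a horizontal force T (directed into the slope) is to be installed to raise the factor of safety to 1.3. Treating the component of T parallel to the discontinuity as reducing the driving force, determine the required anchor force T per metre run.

Resolving forces along and normal to the sliding plane, with the horizontal anchor force T adding T·sinα to the effective normal force and T·cosα acting up the plane against the driving force:
FS = [cL + (W cosα − U − V sinα + T sinα) tanφ] / [W sinα + V cosα − T cosα]
Without the anchor: N' = 814.1 kN/m, driving T_d = 550.4 kN/m, resisting R = 0·14.9 + 814.1·tan34.9° = 567.9 kN/m, FS = 1.03.
Setting FS = 1.3 and solving for T:
1.3·(550.4 − T cos27.8°) = 567.9 + T sin27.8°·tan34.9°
T·(sin27.8°·tan34.9° + 1.3·cos27.8°) = 1.3·550.4 − 567.9
T·(0.4664·0.6976 + 1.3·0.8846) = 715.6 − 567.9 = 147.6
T·1.4753 = 147.6
T = 100.1 kN/m

T = 100 kN/m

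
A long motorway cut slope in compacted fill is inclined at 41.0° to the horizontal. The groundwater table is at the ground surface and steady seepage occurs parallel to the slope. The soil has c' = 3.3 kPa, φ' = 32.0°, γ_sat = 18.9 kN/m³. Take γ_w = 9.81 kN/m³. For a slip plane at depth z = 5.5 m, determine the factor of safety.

FS = 0.41

With seepage parallel to the slope and the water table at the surface, the effective normal stress on the slip plane uses the buoyant unit weight γ' = γ_sat − γ_w while the driving shear stress uses γ_sat:
FS = [c' + γ' z cos²β tanφ'] / [γ_sat z sinβ cosβ]
γ' = 18.9 − 9.81 = 9.09 kN/m³
Numerator = 3.3 + 9.09·5.5·cos²41.0°·tan32.0° = 3.3 + 9.09·5.5·0.5696·0.6249 = 21.094 kPa
Denominator = 18.9·5.5·sin41.0°·cos41.0° = 18.9·5.5·0.6561·0.7547 = 51.469 kPa
FS = 21.094 / 51.469 = 0.410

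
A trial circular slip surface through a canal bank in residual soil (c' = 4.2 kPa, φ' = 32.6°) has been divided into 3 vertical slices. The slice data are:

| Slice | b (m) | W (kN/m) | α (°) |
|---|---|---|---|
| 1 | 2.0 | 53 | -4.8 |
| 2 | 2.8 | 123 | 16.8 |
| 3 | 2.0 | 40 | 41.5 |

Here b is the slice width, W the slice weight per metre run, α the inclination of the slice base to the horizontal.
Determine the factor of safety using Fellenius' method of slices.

FS = 2.78

Ordinary method of slices: FS = Σ[c'·Δl_i + (W_i cosα_i)·tanφ'] / Σ W_i sinα_i, with Δl_i = b_i / cosα_i.
Slice 1: Δl = 2.0/cos(-4.8°) = 2.007 m; N'_1 = 53·cos(-4.8°) = 52.8; c'Δl = 8.43; W sinα = -4.4
Slice 2: Δl = 2.8/cos16.8° = 2.925 m; N'_2 = 123·cos16.8° = 117.8; c'Δl = 12.28; W sinα = 35.6
Slice 3: Δl = 2.0/cos41.5° = 2.670 m; N'_3 = 40·cos41.5° = 30.0; c'Δl = 11.22; W sinα = 26.5
Σc'Δl = 31.9 kN/m; ΣN' = 200.5 kN/m; ΣW sinα = 57.6 kN/m
Resisting = 31.9 + 200.5·tan32.6° = 31.9 + 128.2 = 160.2 kN/m
FS = 160.2 / 57.6 = 2.780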